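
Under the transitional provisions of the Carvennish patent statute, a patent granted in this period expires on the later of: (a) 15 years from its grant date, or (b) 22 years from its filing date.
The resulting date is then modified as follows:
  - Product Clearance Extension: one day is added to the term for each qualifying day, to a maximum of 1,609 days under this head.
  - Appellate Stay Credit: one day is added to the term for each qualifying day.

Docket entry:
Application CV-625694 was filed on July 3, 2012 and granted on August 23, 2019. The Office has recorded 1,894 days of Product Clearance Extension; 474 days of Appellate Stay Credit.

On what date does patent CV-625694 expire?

2040-05-06

(a) grant + 15 years → 23 August 2034.
(b) filing + 22 years → 3 July 2034.
Later of the two: 23 August 2034.
Product Clearance Extension: 1894 days claimed exceeds the 1609-day cap, so +1609 days → 18 January 2039.
Appellate Stay Credit: +474 days → 6 May 2040.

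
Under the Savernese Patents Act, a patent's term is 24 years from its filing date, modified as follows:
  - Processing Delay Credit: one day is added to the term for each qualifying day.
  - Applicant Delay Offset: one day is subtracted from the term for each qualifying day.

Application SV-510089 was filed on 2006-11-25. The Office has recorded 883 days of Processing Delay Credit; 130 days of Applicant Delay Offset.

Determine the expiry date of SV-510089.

Base term: filing date + 24 years → 25 November 2030.
Processing Delay Credit: +883 days → 26 April 2033.
Applicant Delay Offset: −130 days → 17 December 2032.

2032-12-17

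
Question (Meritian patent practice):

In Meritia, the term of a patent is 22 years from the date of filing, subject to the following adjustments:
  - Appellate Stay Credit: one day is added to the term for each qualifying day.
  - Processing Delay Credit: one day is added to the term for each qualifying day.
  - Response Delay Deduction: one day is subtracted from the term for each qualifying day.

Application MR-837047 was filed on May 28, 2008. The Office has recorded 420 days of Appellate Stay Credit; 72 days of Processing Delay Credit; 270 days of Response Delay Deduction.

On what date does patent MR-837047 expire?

January 5, 2031

Base term: filing date + 22 years → 28 May 2030.
Appellate Stay Credit: +420 days → 22 July 2031.
Processing Delay Credit: +72 days → 2 October 2031.
Response Delay Deduction: −270 days → 5 January 2031.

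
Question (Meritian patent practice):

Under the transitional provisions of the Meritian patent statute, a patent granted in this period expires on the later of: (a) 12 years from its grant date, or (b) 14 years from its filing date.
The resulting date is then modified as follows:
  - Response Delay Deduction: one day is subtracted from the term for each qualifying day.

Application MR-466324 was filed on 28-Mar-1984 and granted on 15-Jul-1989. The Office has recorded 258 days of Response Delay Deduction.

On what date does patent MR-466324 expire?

October 30, 2000

(a) grant + 12 years → 15 July 2001.
(b) filing + 14 years → 28 March 1998.
Later of the two: 15 July 2001.
Response Delay Deduction: −258 days → 30 October 2000.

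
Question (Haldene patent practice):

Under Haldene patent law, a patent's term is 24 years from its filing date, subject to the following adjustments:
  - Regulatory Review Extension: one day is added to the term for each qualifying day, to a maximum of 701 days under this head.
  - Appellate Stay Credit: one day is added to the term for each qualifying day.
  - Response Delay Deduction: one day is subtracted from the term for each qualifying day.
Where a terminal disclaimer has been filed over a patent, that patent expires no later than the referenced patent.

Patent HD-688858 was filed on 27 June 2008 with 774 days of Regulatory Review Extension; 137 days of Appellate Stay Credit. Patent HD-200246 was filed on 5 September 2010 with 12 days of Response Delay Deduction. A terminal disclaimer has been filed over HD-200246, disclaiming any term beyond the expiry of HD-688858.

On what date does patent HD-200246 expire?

August 24, 2034

Natural term of HD-200246:
  Base: filing + 24 years → 5 September 2034.
  Response Delay Deduction: −12 days → 24 August 2034.
Expiry of referenced patent HD-688858:
  Base: filing + 24 years → 27 June 2032.
  Regulatory Review Extension: 774 days claimed exceeds the 701-day cap, so +701 days → 29 May 2034.
  Appellate Stay Credit: +137 days → 13 October 2034.
Terminal disclaimer: HD-200246 expires on the earlier of 24 August 2034 and 13 October 2034.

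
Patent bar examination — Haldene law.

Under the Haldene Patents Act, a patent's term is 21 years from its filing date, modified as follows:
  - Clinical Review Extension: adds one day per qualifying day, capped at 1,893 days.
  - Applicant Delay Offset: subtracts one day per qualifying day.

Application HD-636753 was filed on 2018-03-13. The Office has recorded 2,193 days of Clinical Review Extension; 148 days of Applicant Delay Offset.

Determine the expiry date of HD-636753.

2043-12-22

Base term: filing date + 21 years → 13 March 2039.
Clinical Review Extension: 2193 days claimed exceeds the 1893-day cap, so +1893 days → 18 May 2044.
Applicant Delay Offset: −148 days → 22 December 2043.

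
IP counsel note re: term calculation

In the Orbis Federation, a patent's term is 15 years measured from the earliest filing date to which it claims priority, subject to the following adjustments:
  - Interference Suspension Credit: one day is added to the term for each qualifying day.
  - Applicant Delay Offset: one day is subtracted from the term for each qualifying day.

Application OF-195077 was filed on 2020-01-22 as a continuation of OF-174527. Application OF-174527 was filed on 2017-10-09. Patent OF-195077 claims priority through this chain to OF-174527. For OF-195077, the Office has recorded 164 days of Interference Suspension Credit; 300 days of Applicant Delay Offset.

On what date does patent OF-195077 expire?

May 26, 2032

Earliest priority filing: 9 October 2017.
Base term: 9 October 2017 + 15 years → 9 October 2032.
Interference Suspension Credit: +164 days → 22 March 2033.
Applicant Delay Offset: −300 days → 26 May 2032.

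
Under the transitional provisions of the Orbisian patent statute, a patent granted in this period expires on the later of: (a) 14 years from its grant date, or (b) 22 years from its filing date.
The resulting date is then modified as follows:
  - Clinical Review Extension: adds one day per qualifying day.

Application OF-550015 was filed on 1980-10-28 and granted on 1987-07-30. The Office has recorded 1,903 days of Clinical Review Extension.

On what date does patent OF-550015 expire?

January 13, 2008

(a) grant + 14 years → 30 July 2001.
(b) filing + 22 years → 28 October 2002.
Later of the two: 28 October 2002.
Clinical Review Extension: +1903 days → 13 January 2008.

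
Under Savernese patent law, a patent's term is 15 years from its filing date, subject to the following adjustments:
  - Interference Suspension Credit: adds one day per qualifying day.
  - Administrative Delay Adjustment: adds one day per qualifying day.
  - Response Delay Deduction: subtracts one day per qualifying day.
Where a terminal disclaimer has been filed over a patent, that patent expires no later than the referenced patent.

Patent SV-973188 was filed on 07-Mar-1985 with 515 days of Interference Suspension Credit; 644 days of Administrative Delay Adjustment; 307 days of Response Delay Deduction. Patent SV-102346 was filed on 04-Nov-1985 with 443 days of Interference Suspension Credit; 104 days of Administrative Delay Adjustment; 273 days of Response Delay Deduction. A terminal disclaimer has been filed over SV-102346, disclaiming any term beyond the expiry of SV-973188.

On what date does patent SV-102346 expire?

August 5, 2001

Natural term of SV-102346:
  Base: filing + 15 years → 4 November 2000.
  Interference Suspension Credit: +443 days → 21 January 2002.
  Administrative Delay Adjustment: +104 days → 5 May 2002.
  Response Delay Deduction: −273 days → 5 August 2001.
Expiry of referenced patent SV-973188:
  Base: filing + 15 years → 7 March 2000.
  Interference Suspension Credit: +515 days → 4 August 2001.
  Administrative Delay Adjustment: +644 days → 10 May 2003.
  Response Delay Deduction: −307 days → 7 July 2002.
Terminal disclaimer: SV-102346 expires on the earlier of 5 August 2001 and 7 July 2002.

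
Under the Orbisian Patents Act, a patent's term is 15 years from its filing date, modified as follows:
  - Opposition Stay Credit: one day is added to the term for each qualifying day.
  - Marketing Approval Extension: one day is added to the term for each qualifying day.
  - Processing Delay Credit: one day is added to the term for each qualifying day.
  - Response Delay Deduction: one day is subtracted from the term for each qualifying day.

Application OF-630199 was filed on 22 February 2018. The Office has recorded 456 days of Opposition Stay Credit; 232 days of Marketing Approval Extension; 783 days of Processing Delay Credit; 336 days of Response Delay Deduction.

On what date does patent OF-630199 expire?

Base term: filing date + 15 years → 22 February 2033.
Opposition Stay Credit: +456 days → 24 May 2034.
Marketing Approval Extension: +232 days → 11 January 2035.
Processing Delay Credit: +783 days → 4 March 2037.
Response Delay Deduction: −336 days → 2 April 2036.

April 2, 2036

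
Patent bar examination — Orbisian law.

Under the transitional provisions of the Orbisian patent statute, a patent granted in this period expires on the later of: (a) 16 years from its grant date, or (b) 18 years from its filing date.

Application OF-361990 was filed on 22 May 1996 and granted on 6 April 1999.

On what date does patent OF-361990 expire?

(a) grant + 16 years → 6 April 2015.
(b) filing + 18 years → 22 May 2014.
Later of the two: 6 April 2015.

2015-04-06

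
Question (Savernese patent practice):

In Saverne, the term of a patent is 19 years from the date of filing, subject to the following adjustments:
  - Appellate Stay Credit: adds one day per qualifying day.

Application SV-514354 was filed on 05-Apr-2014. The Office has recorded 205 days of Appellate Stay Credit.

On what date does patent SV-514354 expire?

October 27, 2033

Base term: filing date + 19 years → 5 April 2033.
Appellate Stay Credit: +205 days → 27 October 2033.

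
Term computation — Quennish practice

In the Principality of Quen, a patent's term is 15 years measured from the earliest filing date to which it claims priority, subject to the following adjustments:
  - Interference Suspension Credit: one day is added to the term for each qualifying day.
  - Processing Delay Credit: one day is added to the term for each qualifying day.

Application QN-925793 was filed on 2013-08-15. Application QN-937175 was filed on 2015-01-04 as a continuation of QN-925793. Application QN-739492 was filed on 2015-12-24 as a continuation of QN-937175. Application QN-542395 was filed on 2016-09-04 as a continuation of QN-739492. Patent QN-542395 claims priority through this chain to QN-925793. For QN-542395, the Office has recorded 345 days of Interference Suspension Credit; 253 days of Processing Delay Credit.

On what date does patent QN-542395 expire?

2030-04-05

Earliest priority filing: 15 August 2013.
Base term: 15 August 2013 + 15 years → 15 August 2028.
Interference Suspension Credit: +345 days → 26 July 2029.
Processing Delay Credit: +253 days → 5 April 2030.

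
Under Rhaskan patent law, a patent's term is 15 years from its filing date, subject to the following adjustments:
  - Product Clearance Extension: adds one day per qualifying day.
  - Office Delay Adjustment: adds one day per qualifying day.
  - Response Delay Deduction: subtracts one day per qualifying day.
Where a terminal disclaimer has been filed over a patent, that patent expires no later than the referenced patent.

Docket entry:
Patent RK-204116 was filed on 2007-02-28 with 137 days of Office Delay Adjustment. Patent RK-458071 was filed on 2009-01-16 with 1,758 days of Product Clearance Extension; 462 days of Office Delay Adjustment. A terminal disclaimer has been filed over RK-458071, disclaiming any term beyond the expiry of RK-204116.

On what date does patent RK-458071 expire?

2022-07-15

Natural term of RK-458071:
  Base: filing + 15 years → 16 January 2024.
  Product Clearance Extension: +1758 days → 8 November 2028.
  Office Delay Adjustment: +462 days → 13 February 2030.
Expiry of referenced patent RK-204116:
  Base: filing + 15 years → 28 February 2022.
  Office Delay Adjustment: +137 days → 15 July 2022.
Terminal disclaimer: RK-458071 expires on the earlier of 13 February 2030 and 15 July 2022.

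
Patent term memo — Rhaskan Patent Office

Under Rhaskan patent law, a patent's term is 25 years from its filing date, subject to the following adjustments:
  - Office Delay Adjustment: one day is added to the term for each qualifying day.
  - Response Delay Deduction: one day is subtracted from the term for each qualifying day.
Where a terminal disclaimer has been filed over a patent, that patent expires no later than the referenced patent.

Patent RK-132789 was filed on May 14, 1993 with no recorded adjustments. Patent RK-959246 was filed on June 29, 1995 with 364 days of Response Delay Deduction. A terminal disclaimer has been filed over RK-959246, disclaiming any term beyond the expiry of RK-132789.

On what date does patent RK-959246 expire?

2018-05-14

Natural term of RK-959246:
  Base: filing + 25 years → 29 June 2020.
  Response Delay Deduction: −364 days → 1 July 2019.
Expiry of referenced patent RK-132789:
  Base: filing + 25 years → 14 May 2018.
Terminal disclaimer: RK-959246 expires on the earlier of 1 July 2019 and 14 May 2018.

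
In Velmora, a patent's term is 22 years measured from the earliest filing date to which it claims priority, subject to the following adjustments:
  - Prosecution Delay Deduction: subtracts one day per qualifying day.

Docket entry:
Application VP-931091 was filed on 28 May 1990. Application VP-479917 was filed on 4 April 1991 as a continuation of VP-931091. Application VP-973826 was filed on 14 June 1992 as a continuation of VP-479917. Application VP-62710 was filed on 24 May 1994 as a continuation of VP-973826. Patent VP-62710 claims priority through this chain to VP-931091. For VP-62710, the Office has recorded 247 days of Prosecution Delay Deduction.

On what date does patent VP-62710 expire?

Earliest priority filing: 28 May 1990.
Base term: 28 May 1990 + 22 years → 28 May 2012.
Prosecution Delay Deduction: −247 days → 24 September 2011.

2011-09-24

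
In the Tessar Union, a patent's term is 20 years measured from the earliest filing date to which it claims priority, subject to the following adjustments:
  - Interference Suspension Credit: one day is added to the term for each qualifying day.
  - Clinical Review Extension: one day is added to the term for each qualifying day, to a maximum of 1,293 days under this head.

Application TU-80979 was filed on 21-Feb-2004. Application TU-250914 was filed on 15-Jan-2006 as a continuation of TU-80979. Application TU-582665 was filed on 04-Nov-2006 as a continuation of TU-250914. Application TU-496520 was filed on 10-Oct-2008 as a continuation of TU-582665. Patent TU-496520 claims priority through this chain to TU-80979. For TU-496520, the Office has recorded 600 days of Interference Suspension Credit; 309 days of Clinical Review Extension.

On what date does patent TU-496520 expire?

Earliest priority filing: 21 February 2004.
Base term: 21 February 2004 + 20 years → 21 February 2024.
Interference Suspension Credit: +600 days → 13 October 2025.
Clinical Review Extension: 309 days (within the 1293-day cap) → +309 days → 18 August 2026.

2026-08-18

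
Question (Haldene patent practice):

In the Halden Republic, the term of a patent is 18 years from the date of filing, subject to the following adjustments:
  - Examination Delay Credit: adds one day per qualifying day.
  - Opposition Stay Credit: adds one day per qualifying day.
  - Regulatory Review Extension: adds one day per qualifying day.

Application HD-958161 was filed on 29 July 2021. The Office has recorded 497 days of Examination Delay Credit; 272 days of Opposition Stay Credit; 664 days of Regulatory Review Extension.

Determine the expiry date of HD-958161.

July 1, 2043

Base term: filing date + 18 years → 29 July 2039.
Examination Delay Credit: +497 days → 7 December 2040.
Opposition Stay Credit: +272 days → 5 September 2041.
Regulatory Review Extension: +664 days → 1 July 2043.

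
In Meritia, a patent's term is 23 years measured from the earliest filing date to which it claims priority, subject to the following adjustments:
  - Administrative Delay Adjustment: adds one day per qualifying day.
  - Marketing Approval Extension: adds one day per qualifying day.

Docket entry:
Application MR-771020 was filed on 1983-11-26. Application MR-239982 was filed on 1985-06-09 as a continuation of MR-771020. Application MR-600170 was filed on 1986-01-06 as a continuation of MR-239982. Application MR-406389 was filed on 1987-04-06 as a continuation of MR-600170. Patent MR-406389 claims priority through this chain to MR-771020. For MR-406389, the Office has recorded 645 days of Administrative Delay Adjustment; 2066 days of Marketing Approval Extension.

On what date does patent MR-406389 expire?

2014-04-29

Earliest priority filing: 26 November 1983.
Base term: 26 November 1983 + 23 years → 26 November 2006.
Administrative Delay Adjustment: +645 days → 1 September 2008.
Marketing Approval Extension: +2066 days → 29 April 2014.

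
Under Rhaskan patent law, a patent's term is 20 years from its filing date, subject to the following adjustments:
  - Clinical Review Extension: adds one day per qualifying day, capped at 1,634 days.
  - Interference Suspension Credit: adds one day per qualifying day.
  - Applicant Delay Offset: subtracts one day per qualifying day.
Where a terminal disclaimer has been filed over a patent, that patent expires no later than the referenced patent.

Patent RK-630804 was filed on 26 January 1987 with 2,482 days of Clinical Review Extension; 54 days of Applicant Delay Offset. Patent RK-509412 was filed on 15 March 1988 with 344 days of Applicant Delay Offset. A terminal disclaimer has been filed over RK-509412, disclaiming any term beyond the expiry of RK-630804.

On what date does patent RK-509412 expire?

2007-04-06

Natural term of RK-509412:
  Base: filing + 20 years → 15 March 2008.
  Applicant Delay Offset: −344 days → 6 April 2007.
Expiry of referenced patent RK-630804:
  Base: filing + 20 years → 26 January 2007.
  Clinical Review Extension: 2482 days claimed exceeds the 1634-day cap, so +1634 days → 18 July 2011.
  Applicant Delay Offset: −54 days → 25 May 2011.
Terminal disclaimer: RK-509412 expires on the earlier of 6 April 2007 and 25 May 2011.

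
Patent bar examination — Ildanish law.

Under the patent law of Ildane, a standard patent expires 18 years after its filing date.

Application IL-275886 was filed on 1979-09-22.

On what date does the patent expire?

Filing date + 18 years → 22 September 1997.

September 22, 1997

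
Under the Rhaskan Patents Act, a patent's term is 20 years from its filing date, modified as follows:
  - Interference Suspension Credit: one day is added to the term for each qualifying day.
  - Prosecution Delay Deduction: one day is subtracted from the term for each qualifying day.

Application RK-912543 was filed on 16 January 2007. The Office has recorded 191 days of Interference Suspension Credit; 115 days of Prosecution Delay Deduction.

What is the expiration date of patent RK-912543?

Base term: filing date + 20 years → 16 January 2027.
Interference Suspension Credit: +191 days → 26 July 2027.
Prosecution Delay Deduction: −115 days → 2 April 2027.

April 2, 2027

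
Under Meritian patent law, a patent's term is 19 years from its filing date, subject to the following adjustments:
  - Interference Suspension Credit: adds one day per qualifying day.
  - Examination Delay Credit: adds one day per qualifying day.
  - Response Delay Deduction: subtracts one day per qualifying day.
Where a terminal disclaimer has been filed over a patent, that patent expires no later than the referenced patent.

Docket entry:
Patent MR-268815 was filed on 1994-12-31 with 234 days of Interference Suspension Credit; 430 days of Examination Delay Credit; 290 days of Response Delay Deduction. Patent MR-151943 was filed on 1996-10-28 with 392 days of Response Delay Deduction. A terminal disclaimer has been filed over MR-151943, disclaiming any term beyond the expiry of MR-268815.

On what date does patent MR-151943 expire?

2014-10-01

Natural term of MR-151943:
  Base: filing + 19 years → 28 October 2015.
  Response Delay Deduction: −392 days → 1 October 2014.
Expiry of referenced patent MR-268815:
  Base: filing + 19 years → 31 December 2013.
  Interference Suspension Credit: +234 days → 22 August 2014.
  Examination Delay Credit: +430 days → 26 October 2015.
  Response Delay Deduction: −290 days → 9 January 2015.
Terminal disclaimer: MR-151943 expires on the earlier of 1 October 2014 and 9 January 2015.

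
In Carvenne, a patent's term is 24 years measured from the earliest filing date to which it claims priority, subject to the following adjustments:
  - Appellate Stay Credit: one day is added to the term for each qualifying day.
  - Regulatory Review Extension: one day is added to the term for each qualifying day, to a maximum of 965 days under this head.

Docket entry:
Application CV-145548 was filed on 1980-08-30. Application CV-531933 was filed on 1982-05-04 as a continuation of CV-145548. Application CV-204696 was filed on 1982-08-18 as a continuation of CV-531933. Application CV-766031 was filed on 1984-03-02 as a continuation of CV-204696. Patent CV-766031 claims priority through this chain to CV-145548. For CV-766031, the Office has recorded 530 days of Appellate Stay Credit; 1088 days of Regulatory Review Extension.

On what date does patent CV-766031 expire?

Earliest priority filing: 30 August 1980.
Base term: 30 August 1980 + 24 years → 30 August 2004.
Appellate Stay Credit: +530 days → 11 February 2006.
Regulatory Review Extension: 1088 days claimed exceeds the 965-day cap, so +965 days → 3 October 2008.

October 3, 2008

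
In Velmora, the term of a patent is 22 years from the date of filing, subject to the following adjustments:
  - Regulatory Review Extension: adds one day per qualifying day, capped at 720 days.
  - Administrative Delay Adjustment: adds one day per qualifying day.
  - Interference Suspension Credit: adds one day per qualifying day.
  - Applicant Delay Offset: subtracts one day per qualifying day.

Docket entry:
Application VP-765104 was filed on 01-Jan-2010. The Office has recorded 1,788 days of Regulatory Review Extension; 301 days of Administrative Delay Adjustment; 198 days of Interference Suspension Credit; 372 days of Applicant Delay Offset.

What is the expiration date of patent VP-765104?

Base term: filing date + 22 years → 1 January 2032.
Regulatory Review Extension: 1788 days claimed exceeds the 720-day cap, so +720 days → 21 December 2033.
Administrative Delay Adjustment: +301 days → 18 October 2034.
Interference Suspension Credit: +198 days → 4 May 2035.
Applicant Delay Offset: −372 days → 27 April 2034.

2034-04-27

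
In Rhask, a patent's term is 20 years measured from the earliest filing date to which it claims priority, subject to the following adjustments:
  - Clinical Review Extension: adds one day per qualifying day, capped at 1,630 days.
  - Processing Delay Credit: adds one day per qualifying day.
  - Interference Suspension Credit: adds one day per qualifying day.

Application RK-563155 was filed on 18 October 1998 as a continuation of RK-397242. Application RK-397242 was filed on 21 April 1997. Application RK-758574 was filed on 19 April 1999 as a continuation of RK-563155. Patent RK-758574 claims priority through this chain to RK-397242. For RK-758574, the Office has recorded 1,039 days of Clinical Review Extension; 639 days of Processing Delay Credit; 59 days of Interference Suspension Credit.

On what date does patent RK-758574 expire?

Earliest priority filing: 21 April 1997.
Base term: 21 April 1997 + 20 years → 21 April 2017.
Clinical Review Extension: 1039 days (within the 1630-day cap) → +1039 days → 24 February 2020.
Processing Delay Credit: +639 days → 24 November 2021.
Interference Suspension Credit: +59 days → 22 January 2022.

January 22, 2022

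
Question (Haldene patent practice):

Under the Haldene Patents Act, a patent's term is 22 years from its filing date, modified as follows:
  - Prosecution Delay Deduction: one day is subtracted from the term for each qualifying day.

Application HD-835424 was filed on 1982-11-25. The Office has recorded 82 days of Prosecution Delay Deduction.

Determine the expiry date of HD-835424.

September 4, 2004

Base term: filing date + 22 years → 25 November 2004.
Prosecution Delay Deduction: −82 days → 4 September 2004.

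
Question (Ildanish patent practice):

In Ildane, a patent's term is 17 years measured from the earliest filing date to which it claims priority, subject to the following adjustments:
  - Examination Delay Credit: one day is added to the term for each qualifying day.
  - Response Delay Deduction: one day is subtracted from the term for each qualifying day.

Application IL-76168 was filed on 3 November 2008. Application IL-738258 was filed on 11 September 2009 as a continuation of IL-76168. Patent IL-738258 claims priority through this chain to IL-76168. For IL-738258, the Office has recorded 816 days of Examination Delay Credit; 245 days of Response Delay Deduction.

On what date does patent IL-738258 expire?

May 28, 2027

Earliest priority filing: 3 November 2008.
Base term: 3 November 2008 + 17 years → 3 November 2025.
Examination Delay Credit: +816 days → 28 January 2028.
Response Delay Deduction: −245 days → 28 May 2027.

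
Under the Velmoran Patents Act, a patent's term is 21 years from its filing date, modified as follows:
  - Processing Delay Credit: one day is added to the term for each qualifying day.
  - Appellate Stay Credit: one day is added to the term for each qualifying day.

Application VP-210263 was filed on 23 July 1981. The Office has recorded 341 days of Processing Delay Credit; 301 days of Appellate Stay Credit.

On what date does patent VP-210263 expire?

April 25, 2004

Base term: filing date + 21 years → 23 July 2002.
Processing Delay Credit: +341 days → 29 June 2003.
Appellate Stay Credit: +301 days → 25 April 2004.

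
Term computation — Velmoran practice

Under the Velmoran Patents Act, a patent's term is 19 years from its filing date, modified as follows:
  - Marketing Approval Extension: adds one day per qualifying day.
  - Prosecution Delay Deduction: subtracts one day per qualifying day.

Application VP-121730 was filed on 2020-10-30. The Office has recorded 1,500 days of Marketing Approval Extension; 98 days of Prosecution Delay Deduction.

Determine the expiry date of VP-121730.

2043-09-01

Base term: filing date + 19 years → 30 October 2039.
Marketing Approval Extension: +1500 days → 8 December 2043.
Prosecution Delay Deduction: −98 days → 1 September 2043.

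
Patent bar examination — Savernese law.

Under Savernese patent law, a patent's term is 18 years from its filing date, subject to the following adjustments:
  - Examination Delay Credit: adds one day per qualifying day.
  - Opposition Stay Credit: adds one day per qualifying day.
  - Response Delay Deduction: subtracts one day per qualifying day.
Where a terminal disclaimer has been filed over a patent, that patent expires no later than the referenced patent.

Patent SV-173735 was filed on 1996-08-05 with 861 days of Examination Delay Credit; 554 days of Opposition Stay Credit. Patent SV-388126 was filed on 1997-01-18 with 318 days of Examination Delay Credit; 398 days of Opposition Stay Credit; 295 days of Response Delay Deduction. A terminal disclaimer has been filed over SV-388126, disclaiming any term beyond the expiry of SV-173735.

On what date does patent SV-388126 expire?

March 14, 2016

Natural term of SV-388126:
  Base: filing + 18 years → 18 January 2015.
  Examination Delay Credit: +318 days → 2 December 2015.
  Opposition Stay Credit: +398 days → 3 January 2017.
  Response Delay Deduction: −295 days → 14 March 2016.
Expiry of referenced patent SV-173735:
  Base: filing + 18 years → 5 August 2014.
  Examination Delay Credit: +861 days → 13 December 2016.
  Opposition Stay Credit: +554 days → 20 June 2018.
Terminal disclaimer: SV-388126 expires on the earlier of 14 March 2016 and 20 June 2018.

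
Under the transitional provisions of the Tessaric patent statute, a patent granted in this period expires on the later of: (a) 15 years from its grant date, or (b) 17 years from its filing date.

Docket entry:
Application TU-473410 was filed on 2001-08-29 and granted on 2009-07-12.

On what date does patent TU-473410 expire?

2024-07-12

(a) grant + 15 years → 12 July 2024.
(b) filing + 17 years → 29 August 2018.
Later of the two: 12 July 2024.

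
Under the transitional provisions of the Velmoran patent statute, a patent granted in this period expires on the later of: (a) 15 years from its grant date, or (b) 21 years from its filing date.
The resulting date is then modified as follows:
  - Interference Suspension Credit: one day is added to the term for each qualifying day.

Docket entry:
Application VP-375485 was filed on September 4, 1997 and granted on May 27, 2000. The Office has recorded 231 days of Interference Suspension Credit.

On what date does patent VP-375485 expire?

April 23, 2019

(a) grant + 15 years → 27 May 2015.
(b) filing + 21 years → 4 September 2018.
Later of the two: 4 September 2018.
Interference Suspension Credit: +231 days → 23 April 2019.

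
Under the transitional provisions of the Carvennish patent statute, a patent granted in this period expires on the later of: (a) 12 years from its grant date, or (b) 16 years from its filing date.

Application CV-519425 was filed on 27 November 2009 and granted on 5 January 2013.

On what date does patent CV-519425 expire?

(a) grant + 12 years → 5 January 2025.
(b) filing + 16 years → 27 November 2025.
Later of the two: 27 November 2025.

November 27, 2025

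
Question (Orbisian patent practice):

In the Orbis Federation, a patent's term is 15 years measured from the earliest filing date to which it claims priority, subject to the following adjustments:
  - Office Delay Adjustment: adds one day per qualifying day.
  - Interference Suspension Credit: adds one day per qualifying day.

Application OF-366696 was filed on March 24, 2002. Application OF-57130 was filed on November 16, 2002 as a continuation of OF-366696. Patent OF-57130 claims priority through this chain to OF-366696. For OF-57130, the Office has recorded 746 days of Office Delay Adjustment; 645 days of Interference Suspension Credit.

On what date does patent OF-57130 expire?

Earliest priority filing: 24 March 2002.
Base term: 24 March 2002 + 15 years → 24 March 2017.
Office Delay Adjustment: +746 days → 9 April 2019.
Interference Suspension Credit: +645 days → 13 January 2021.

January 13, 2021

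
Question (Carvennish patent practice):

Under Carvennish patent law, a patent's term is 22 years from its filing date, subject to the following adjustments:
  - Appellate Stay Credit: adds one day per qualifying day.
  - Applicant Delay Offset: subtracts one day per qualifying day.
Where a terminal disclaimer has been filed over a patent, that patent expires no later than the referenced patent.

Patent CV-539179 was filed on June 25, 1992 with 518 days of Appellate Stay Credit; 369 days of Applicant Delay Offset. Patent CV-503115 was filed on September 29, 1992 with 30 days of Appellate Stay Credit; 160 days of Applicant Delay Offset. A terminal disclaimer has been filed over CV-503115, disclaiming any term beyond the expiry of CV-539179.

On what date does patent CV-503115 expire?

2014-05-22

Natural term of CV-503115:
  Base: filing + 22 years → 29 September 2014.
  Appellate Stay Credit: +30 days → 29 October 2014.
  Applicant Delay Offset: −160 days → 22 May 2014.
Expiry of referenced patent CV-539179:
  Base: filing + 22 years → 25 June 2014.
  Appellate Stay Credit: +518 days → 25 November 2015.
  Applicant Delay Offset: −369 days → 21 November 2014.
Terminal disclaimer: CV-503115 expires on the earlier of 22 May 2014 and 21 November 2014.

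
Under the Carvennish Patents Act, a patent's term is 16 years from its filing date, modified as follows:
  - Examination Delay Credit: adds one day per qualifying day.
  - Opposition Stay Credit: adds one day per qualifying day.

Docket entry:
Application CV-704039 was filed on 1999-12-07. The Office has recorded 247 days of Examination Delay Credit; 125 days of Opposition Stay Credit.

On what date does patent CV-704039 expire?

2016-12-13

Base term: filing date + 16 years → 7 December 2015.
Examination Delay Credit: +247 days → 10 August 2016.
Opposition Stay Credit: +125 days → 13 December 2016.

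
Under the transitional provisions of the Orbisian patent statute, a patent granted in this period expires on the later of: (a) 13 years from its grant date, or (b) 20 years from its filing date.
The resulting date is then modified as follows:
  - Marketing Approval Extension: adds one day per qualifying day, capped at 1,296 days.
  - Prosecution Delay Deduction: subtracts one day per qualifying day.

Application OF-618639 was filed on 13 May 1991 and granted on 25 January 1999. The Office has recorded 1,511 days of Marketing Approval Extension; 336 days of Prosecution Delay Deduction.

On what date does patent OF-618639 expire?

September 11, 2014

(a) grant + 13 years → 25 January 2012.
(b) filing + 20 years → 13 May 2011.
Later of the two: 25 January 2012.
Marketing Approval Extension: 1511 days claimed exceeds the 1296-day cap, so +1296 days → 13 August 2015.
Prosecution Delay Deduction: −336 days → 11 September 2014.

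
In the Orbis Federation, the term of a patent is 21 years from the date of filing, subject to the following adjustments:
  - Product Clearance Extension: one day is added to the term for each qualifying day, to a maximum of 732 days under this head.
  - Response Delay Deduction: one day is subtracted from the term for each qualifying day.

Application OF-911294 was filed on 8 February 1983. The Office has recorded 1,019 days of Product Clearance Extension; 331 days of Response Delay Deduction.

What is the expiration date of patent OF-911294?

March 15, 2005

Base term: filing date + 21 years → 8 February 2004.
Product Clearance Extension: 1019 days claimed exceeds the 732-day cap, so +732 days → 9 February 2006.
Response Delay Deduction: −331 days → 15 March 2005.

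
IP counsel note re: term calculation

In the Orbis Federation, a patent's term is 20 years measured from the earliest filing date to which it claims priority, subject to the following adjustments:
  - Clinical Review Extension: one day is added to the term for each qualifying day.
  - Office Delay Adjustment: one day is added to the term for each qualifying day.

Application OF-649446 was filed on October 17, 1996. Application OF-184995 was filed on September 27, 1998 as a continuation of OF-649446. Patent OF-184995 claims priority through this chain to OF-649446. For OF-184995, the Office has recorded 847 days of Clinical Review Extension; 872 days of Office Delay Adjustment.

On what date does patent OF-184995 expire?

Earliest priority filing: 17 October 1996.
Base term: 17 October 1996 + 20 years → 17 October 2016.
Clinical Review Extension: +847 days → 11 February 2019.
Office Delay Adjustment: +872 days → 2 July 2021.

2021-07-02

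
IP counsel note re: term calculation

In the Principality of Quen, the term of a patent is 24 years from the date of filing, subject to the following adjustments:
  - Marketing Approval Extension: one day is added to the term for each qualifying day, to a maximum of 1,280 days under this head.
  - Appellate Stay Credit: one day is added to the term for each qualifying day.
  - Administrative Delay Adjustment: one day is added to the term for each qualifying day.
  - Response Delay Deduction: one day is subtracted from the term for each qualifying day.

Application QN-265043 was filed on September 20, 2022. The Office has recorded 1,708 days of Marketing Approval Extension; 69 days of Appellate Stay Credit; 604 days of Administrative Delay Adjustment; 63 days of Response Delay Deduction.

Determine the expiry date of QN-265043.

2051-11-23

Base term: filing date + 24 years → 20 September 2046.
Marketing Approval Extension: 1708 days claimed exceeds the 1280-day cap, so +1280 days → 23 March 2050.
Appellate Stay Credit: +69 days → 31 May 2050.
Administrative Delay Adjustment: +604 days → 25 January 2052.
Response Delay Deduction: −63 days → 23 November 2051.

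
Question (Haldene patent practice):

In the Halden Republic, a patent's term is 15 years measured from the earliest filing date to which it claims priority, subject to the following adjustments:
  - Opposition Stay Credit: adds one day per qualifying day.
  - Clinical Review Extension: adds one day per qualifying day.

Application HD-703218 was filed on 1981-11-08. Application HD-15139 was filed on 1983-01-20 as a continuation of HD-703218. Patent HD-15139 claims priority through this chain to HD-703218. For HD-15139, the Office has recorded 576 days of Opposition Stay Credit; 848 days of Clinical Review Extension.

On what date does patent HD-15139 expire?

Earliest priority filing: 8 November 1981.
Base term: 8 November 1981 + 15 years → 8 November 1996.
Opposition Stay Credit: +576 days → 7 June 1998.
Clinical Review Extension: +848 days → 2 October 2000.

October 2, 2000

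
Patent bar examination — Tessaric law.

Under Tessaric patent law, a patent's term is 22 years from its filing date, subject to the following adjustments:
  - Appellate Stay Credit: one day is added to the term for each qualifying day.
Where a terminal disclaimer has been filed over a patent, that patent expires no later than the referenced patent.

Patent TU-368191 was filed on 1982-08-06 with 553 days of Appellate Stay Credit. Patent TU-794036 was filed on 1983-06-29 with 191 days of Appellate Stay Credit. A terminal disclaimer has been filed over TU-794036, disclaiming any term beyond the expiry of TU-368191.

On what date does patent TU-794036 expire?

January 6, 2006

Natural term of TU-794036:
  Base: filing + 22 years → 29 June 2005.
  Appellate Stay Credit: +191 days → 6 January 2006.
Expiry of referenced patent TU-368191:
  Base: filing + 22 years → 6 August 2004.
  Appellate Stay Credit: +553 days → 10 February 2006.
Terminal disclaimer: TU-794036 expires on the earlier of 6 January 2006 and 10 February 2006.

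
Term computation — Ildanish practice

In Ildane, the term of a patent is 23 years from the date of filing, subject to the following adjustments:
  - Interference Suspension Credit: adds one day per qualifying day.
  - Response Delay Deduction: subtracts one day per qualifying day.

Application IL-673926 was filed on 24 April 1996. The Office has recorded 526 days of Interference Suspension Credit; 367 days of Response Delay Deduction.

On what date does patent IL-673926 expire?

September 30, 2019

Base term: filing date + 23 years → 24 April 2019.
Interference Suspension Credit: +526 days → 1 October 2020.
Response Delay Deduction: −367 days → 30 September 2019.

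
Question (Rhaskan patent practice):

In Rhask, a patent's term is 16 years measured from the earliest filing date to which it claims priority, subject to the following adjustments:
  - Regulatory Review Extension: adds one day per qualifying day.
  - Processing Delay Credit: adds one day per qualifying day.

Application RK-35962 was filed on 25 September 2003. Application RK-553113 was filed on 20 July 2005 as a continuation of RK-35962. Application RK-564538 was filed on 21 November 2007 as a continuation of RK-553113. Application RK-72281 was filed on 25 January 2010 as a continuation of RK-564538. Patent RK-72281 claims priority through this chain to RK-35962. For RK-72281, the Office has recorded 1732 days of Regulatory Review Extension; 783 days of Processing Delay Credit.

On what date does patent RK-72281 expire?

Earliest priority filing: 25 September 2003.
Base term: 25 September 2003 + 16 years → 25 September 2019.
Regulatory Review Extension: +1732 days → 22 June 2024.
Processing Delay Credit: +783 days → 14 August 2026.

2026-08-14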